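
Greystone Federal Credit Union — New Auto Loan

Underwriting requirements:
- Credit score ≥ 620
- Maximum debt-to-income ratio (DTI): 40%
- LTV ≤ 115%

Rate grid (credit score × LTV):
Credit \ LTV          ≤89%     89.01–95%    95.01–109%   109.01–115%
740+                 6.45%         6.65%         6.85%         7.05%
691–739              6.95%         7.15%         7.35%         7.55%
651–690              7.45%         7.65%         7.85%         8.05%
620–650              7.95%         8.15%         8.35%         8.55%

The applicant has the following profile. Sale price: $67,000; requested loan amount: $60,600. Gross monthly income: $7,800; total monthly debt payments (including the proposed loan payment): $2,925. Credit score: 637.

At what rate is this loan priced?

8.15%

Credit score 637 ≥ 620; Debt-to-income = 2,925/7,800 = 37.5% — meets 40% limit
LTV: 60,600 ÷ 67,000 = 90.4%, within 115% cap
Credit 637 → row 620–650; LTV 90.4% → column 89.01–95%. Grid cell → 8.15%.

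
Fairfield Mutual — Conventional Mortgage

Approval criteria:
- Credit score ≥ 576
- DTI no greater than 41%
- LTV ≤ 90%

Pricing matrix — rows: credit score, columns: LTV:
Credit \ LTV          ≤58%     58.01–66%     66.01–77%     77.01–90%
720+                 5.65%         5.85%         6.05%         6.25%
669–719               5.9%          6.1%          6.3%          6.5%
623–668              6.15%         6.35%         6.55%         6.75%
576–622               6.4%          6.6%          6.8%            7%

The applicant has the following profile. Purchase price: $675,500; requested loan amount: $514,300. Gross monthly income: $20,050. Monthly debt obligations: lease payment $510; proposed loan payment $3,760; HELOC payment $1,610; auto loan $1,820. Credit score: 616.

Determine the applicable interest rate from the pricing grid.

Credit score 616 ≥ 576; Total monthly debts = (510 + 3,760 + 1,610 + 1,820) = 7,700. Debt-to-income = 7,700/20,050 = 38.4% — meets 41% limit
LTV = 514,300/675,500 = 76.1% ≤ 90%
Credit 616 → row 576–622; LTV 76.1% → column 66.01–77%. Grid cell → 6.8%.

6.8%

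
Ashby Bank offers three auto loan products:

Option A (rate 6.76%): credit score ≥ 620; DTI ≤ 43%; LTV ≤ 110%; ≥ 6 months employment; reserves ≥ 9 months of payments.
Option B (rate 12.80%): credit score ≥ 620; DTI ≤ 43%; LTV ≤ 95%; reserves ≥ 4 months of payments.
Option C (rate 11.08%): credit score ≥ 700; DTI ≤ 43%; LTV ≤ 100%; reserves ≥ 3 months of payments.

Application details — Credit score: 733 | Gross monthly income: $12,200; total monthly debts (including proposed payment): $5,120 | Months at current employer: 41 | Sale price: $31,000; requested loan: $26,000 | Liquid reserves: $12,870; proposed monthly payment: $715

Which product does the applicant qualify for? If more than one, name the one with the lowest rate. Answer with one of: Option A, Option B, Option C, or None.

Option A

DTI = 5,120/12,200 = 42%.
LTV = 26,000/31,000 = 83.9%.
Reserves = 12,870/715 = 18.0 months.
Option A: score 733 ≥ 620; DTI 42% ≤ 43%; LTV 83.9% ≤ 110%; employment 41 ≥ 6 mo; reserves 18.0 ≥ 9 mo → qualifies.
Option B: score 733 ≥ 620; DTI 42% ≤ 43%; LTV 83.9% ≤ 95%; reserves 18.0 ≥ 4 mo → qualifies.
Option C: score 733 ≥ 700; DTI 42% ≤ 43%; LTV 83.9% ≤ 100%; reserves 18.0 ≥ 3 mo → qualifies.
Qualifying: Option A, Option B, Option C. Lowest rate is 6.76% → Option A.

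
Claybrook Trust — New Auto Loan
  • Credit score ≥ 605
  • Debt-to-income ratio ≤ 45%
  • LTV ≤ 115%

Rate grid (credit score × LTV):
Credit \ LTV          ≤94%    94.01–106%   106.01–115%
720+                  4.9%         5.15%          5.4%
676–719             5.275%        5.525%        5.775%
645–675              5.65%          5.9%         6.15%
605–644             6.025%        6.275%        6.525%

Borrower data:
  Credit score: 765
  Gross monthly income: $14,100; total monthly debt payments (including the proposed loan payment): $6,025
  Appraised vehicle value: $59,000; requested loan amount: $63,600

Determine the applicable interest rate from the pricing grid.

Credit score 765 ≥ 605; DTI: 6,025 ÷ 14,100 = 42.7%, within the 45% cap
LTV = 63,600/59,000 = 107.8% ≤ 115%
Score 765 is in the 720+ band; LTV 107.8% is in the 106.01–115% band → 5.4%.

5.4%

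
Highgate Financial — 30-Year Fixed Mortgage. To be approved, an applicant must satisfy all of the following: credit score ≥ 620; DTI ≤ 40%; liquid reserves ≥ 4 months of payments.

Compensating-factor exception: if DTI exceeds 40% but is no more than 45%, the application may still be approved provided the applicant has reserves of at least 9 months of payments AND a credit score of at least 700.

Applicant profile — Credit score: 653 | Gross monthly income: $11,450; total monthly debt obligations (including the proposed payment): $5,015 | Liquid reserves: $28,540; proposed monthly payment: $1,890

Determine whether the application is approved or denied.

Credit score 653 ≥ 620 (meets base)
DTI = 5,015/11,450 = 43.8% > 40% — standard DTI limit exceeded.
Reserves = 28,540/1,890 = 15.1 months ≥ 4
DTI 43.8% is within the 40%–45% exception band; checking compensating factors.
Override check — reserves: 15.1 mo (ok); score: 653 (below 700).
Compensating-factor requirement not fully met.

Denied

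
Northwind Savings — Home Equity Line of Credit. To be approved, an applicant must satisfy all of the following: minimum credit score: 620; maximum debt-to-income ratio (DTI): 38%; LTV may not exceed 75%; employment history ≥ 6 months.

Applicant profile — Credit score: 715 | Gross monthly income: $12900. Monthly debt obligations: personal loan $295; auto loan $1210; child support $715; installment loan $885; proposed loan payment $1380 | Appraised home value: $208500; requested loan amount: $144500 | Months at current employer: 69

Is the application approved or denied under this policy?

Credit score 715 ≥ 620 (meets)
Total monthly debts = (295 + 1,210 + 715 + 885 + 1,380) = 4,485. Debt-to-income = 4,485/12,900 = 34.8% — meets 38% limit
LTV: 144,500 ÷ 208,500 = 69.3%, within 75% cap
Employment 69 ≥ 6 months
All criteria satisfied.

Approved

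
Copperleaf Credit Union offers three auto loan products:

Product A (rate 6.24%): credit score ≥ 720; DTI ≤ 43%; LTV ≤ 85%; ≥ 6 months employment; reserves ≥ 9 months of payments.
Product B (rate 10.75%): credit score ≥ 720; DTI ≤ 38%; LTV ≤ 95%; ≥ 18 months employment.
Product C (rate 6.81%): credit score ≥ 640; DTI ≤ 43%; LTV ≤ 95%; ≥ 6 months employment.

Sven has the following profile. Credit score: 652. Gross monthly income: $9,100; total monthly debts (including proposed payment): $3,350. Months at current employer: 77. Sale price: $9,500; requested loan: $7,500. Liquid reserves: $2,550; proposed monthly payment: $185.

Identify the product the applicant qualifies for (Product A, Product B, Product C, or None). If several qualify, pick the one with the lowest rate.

DTI = 3,350/9,100 = 36.8%.
LTV = 7,500/9,500 = 78.9%.
Reserves = 2,550/185 = 13.8 months.
Product A: score 652 < 720; DTI 36.8% ≤ 43%; LTV 78.9% ≤ 85%; employment 77 ≥ 6 mo; reserves 13.8 ≥ 9 mo → does not qualify.
Product B: score 652 < 720; DTI 36.8% ≤ 38%; LTV 78.9% ≤ 95%; employment 77 ≥ 18 mo → does not qualify.
Product C: score 652 ≥ 640; DTI 36.8% ≤ 43%; LTV 78.9% ≤ 95%; employment 77 ≥ 6 mo → qualifies.

Product C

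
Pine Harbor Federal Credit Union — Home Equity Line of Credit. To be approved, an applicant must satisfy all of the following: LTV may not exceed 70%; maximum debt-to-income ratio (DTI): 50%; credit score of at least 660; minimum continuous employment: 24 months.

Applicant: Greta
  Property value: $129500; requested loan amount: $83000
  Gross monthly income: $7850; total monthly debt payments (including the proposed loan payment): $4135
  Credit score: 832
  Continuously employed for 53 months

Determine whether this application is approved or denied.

Denied

LTV: 83,000 ÷ 129,500 = 64.1%, within 70% cap
DTI: 4,135 ÷ 7,850 = 52.7%, exceeds the 50% cap
Credit score 832 ≥ 660 (meets)
Employment 53 ≥ 24 months
Fails on DTI.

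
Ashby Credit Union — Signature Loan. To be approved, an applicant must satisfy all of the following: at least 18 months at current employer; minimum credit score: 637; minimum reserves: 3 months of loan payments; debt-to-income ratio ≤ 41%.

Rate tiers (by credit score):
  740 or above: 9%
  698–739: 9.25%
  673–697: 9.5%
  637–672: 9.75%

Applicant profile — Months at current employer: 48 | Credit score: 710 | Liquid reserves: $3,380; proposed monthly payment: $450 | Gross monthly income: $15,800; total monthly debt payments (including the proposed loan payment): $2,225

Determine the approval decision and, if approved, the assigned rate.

Approved at 9.25%

Credit score 710 ≥ 637 (meets minimum)
Reserves = 3,380/450 = 7.5 months ≥ 3
Debt-to-income = 2,225/15,800 = 14.1% — meets 41% limit
Employment 48 ≥ 18 months
All requirements met. Score 710 falls in the 698–739 tier → 9.25%.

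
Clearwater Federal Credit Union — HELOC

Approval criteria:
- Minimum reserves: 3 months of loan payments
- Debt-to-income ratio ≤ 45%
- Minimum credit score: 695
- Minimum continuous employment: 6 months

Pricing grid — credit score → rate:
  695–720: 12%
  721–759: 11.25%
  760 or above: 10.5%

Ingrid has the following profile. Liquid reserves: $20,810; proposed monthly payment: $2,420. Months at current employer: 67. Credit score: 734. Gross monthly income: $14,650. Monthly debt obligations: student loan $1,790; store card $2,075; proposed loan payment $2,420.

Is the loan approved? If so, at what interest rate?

Approved at 11.25%

Credit score 734 ≥ 695 (meets minimum)
Employment 67 ≥ 6 months
Reserves = 20,810/2,420 = 8.6 months ≥ 3
Total monthly debts = (1,790 + 2,075 + 2,420) = 6,285. Debt-to-income = 6,285/14,650 = 42.9% — meets 45% limit
All requirements met. Score 734 falls in the 721–759 tier → 11.25%.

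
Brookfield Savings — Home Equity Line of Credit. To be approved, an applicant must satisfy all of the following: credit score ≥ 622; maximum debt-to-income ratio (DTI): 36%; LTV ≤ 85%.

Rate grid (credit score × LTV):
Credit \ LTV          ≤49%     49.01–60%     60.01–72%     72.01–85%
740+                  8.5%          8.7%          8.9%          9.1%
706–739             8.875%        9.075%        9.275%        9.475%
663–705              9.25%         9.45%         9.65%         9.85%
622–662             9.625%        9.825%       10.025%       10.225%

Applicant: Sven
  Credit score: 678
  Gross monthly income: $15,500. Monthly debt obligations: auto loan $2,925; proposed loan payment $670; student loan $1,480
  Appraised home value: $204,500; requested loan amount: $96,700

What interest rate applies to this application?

9.25%

Credit score 678 ≥ 622; Total monthly debts = (2,925 + 670 + 1,480) = 5,075. DTI = 5,075/15,500 = 32.7% ≤ 36%
LTV = 96,700/204,500 = 47.3% ≤ 85%
Score 678 is in the 663–705 band; LTV 47.3% is in the ≤49% band → 9.25%.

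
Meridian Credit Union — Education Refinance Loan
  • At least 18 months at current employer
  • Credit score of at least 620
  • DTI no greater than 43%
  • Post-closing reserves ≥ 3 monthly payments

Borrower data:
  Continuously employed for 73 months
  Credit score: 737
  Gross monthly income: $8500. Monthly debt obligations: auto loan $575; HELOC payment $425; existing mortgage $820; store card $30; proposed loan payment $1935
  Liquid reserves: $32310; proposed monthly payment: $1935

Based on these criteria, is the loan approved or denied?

Employment 73 ≥ 18 months
Credit score 737 ≥ 620 (meets)
Total monthly debts = (575 + 425 + 820 + 30 + 1,935) = 3,785. Debt-to-income = 3,785/8,500 = 44.5% — over 43% limit
Reserves: 32,310 ÷ 1,935 = 16.7 months (meets 3-month minimum)
Fails on DTI.

Denied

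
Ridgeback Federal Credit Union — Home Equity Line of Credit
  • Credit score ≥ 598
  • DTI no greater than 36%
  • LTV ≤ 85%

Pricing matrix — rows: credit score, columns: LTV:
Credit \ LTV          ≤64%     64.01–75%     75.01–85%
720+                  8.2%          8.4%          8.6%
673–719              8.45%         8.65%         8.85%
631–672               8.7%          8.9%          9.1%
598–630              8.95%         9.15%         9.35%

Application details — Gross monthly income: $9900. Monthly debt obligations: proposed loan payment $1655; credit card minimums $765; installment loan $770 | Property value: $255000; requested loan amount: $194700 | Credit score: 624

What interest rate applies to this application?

Credit score 624 ≥ 598; Total monthly debts = (1,655 + 765 + 770) = 3,190. Debt-to-income = 3,190/9,900 = 32.2% — meets 36% limit
LTV = 194,700/255,000 = 76.4% ≤ 85%
Row: 624 falls in 598–630. Column: 76.4% falls in 75.01–85%. Rate = 9.35%.

9.35%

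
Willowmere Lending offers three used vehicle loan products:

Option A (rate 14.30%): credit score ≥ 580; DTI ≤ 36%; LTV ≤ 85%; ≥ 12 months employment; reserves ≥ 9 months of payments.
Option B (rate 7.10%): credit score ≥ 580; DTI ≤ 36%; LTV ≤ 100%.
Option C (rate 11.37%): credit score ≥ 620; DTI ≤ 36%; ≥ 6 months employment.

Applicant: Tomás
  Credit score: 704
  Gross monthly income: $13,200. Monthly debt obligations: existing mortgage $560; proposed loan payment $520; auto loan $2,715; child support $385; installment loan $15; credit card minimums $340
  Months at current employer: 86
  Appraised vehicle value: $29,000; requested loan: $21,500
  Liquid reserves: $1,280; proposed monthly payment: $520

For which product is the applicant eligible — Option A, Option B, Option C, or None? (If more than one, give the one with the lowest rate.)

Option B

Total debts = (560 + 520 + 2,715 + 385 + 15 + 340) = 4,535; DTI = 4,535/13,200 = 34.4%.
LTV = 21,500/29,000 = 74.1%.
Reserves = 1,280/520 = 2.5 months.
Option A: score 704 ≥ 580; DTI 34.4% ≤ 36%; LTV 74.1% ≤ 85%; employment 86 ≥ 12 mo; reserves 2.5 < 9 mo → does not qualify.
Option B: score 704 ≥ 580; DTI 34.4% ≤ 36%; LTV 74.1% ≤ 100% → qualifies.
Option C: score 704 ≥ 620; DTI 34.4% ≤ 36%; employment 86 ≥ 6 mo → qualifies.
Qualifying: Option B, Option C. Lowest rate is 7.10% → Option B.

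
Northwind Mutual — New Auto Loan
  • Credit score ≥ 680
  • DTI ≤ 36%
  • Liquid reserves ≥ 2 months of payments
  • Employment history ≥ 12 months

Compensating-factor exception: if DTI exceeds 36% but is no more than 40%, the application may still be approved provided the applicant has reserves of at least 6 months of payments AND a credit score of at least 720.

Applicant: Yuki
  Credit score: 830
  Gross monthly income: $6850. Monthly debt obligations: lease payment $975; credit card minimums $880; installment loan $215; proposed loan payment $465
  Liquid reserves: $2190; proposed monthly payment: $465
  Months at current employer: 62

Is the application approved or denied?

Denied

Credit score 830 ≥ 680 (meets base)
Total debts = (975 + 880 + 215 + 465) = 2,535. DTI = 2,535/6,850 = 37% > 36% — standard DTI limit exceeded.
Liquid reserves cover 2,190/465 = 4.7 months — ≥ 2 required
Employment 62 ≥ 12 months
37% falls in the override range (36%–40%), so the compensating-factor test applies.
Reserves 4.7 < 6 months; credit score 830 ≥ 720.
Compensating-factor requirement not fully met.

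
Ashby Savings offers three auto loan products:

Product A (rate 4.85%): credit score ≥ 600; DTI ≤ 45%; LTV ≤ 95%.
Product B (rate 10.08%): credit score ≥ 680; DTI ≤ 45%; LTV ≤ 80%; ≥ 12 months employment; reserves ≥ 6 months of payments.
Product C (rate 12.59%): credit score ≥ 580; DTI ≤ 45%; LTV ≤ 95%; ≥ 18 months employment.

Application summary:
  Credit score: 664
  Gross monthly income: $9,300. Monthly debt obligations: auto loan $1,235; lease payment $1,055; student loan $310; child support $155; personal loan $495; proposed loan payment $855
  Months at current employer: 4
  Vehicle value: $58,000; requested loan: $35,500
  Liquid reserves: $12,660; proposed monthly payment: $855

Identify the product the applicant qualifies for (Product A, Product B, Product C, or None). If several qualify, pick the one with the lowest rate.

Total debts = (1,235 + 1,055 + 310 + 155 + 495 + 855) = 4,105; DTI = 4,105/9,300 = 44.1%.
LTV = 35,500/58,000 = 61.2%.
Reserves = 12,660/855 = 14.8 months.
Product A: score 664 ≥ 600; DTI 44.1% ≤ 45%; LTV 61.2% ≤ 95% → qualifies.
Product B: score 664 < 680; DTI 44.1% ≤ 45%; LTV 61.2% ≤ 80%; employment 4 < 12 mo; reserves 14.8 ≥ 6 mo → does not qualify.
Product C: score 664 ≥ 580; DTI 44.1% ≤ 45%; LTV 61.2% ≤ 95%; employment 4 < 18 mo → does not qualify.

Product A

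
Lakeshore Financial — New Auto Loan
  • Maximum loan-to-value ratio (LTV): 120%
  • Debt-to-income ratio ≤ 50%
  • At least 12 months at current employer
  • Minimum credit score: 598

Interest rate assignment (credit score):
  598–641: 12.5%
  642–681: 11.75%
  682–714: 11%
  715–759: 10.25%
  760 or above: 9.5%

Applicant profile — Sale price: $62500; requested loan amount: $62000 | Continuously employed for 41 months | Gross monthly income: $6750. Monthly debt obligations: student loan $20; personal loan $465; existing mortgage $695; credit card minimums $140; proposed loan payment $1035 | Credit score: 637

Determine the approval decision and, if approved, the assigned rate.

Approved at 12.5%

Credit score 637 ≥ 598 (meets minimum)
LTV = 62,000/62,500 = 99.2% ≤ 120%
Employment 41 ≥ 12 months
Total monthly debts = (20 + 465 + 695 + 140 + 1,035) = 2,355. DTI: 2,355 ÷ 6,750 = 34.9%, within the 50% cap
All requirements met. Score 637 falls in the 598–641 tier → 12.5%.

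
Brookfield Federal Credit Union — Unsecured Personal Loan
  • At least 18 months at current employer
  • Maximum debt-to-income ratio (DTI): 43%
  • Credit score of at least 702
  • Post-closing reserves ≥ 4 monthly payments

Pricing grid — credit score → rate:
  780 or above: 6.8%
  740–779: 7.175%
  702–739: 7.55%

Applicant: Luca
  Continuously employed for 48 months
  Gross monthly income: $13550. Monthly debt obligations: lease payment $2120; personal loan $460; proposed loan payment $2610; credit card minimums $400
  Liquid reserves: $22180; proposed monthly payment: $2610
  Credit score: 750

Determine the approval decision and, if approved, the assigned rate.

Approved at 7.175%

Credit score 750 ≥ 702 (meets minimum)
Employment 48 ≥ 18 months
Total monthly debts = (2,120 + 460 + 2,610 + 400) = 5,590. DTI = 5,590/13,550 = 41.3% ≤ 43%
Reserves = 22,180/2,610 = 8.5 months ≥ 4
All requirements met. Score 750 falls in the 740–779 tier → 7.175%.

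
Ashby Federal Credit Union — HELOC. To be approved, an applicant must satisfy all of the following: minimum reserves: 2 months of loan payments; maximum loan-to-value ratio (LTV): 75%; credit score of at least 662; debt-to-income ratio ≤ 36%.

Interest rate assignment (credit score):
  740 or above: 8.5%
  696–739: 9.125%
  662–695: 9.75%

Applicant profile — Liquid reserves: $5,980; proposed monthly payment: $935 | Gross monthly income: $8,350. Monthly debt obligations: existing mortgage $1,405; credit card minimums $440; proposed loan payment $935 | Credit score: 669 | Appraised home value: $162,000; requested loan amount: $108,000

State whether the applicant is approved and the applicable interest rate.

Credit score 669 ≥ 662 (meets minimum)
Liquid reserves cover 5,980/935 = 6.4 months — ≥ 2 required
LTV = 108,000/162,000 = 66.7% ≤ 75%
Total monthly debts = (1,405 + 440 + 935) = 2,780. Debt-to-income = 2,780/8,350 = 33.3% — meets 36% limit
All requirements met. Score 669 falls in the 662–695 tier → 9.75%.

Approved at 9.75%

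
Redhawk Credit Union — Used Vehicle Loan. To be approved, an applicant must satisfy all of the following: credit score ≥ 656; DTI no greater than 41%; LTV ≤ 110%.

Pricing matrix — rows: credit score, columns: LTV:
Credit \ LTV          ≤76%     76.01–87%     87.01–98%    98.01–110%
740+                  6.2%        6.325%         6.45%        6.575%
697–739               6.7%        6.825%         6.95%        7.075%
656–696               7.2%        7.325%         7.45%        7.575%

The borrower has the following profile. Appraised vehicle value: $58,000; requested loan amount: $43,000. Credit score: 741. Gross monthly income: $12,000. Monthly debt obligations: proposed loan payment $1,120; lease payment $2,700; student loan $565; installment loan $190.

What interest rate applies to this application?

Credit score 741 ≥ 656; Total monthly debts = (1,120 + 2,700 + 565 + 190) = 4,575. DTI = 4,575/12,000 = 38.1% ≤ 41%
LTV: 43,000 ÷ 58,000 = 74.1%, within 110% cap
Score 741 is in the 740+ band; LTV 74.1% is in the ≤76% band → 6.2%.

6.2%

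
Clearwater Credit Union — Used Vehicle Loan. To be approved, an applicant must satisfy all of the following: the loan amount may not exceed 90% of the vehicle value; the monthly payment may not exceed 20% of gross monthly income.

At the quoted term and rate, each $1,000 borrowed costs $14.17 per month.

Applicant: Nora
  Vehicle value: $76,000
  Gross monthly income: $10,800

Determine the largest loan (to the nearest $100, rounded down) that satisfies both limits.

$68,400

Payment cap: 20% × $10,800 = $2,160/month.
At $14.17 per $1,000, that supports 2,160/14.17 × 1,000 ≈ $152,434 → $152,400.
LTV cap: 90% × $76,000 = $68,400 → $68,400.
Binding constraint: loan-to-value.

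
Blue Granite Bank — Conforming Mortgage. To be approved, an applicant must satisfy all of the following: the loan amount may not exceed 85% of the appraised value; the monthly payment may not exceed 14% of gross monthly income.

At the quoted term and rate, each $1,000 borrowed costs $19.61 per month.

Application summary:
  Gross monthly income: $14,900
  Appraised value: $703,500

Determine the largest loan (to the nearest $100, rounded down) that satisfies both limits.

Payment cap: 14% × $14,900 = $2,086/month.
At $19.61 per $1,000, that supports 2,086/19.61 × 1,000 ≈ $106,374 → $106,300.
LTV cap: 85% × $703,500 = $597,975 → $597,900.
Binding constraint: payment-to-income.

$106,300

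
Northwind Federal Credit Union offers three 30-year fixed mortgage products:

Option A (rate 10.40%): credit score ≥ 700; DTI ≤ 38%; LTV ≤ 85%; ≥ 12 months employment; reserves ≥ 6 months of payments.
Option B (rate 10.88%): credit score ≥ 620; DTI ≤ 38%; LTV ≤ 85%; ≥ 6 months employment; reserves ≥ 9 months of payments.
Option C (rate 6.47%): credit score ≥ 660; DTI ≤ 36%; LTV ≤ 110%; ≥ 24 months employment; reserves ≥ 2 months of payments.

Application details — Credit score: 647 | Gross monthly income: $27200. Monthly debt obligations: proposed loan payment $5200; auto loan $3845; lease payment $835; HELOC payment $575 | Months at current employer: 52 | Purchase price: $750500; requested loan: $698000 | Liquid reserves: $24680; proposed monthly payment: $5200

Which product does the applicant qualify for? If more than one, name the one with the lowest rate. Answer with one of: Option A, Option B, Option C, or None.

None

Total debts = (5,200 + 3,845 + 835 + 575) = 10,455; DTI = 10,455/27,200 = 38.4%.
LTV = 698,000/750,500 = 93%.
Reserves = 24,680/5,200 = 4.7 months.
Option A: score 647 < 700; DTI 38.4% > 38%; LTV 93% > 85%; employment 52 ≥ 12 mo; reserves 4.7 < 6 mo → does not qualify.
Option B: score 647 ≥ 620; DTI 38.4% > 38%; LTV 93% > 85%; employment 52 ≥ 6 mo; reserves 4.7 < 9 mo → does not qualify.
Option C: score 647 < 660; DTI 38.4% > 36%; LTV 93% ≤ 110%; employment 52 ≥ 24 mo; reserves 4.7 ≥ 2 mo → does not qualify.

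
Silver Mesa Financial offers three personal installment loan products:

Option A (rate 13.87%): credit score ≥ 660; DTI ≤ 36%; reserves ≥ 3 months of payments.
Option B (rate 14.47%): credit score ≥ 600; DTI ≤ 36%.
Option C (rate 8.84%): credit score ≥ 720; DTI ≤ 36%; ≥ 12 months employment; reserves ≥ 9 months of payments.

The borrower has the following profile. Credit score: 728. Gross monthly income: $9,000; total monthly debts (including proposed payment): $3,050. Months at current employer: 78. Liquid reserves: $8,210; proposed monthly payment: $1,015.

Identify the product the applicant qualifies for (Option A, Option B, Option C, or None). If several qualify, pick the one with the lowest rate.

DTI = 3,050/9,000 = 33.9%.
Reserves = 8,210/1,015 = 8.1 months.
Option A: score 728 ≥ 660; DTI 33.9% ≤ 36%; reserves 8.1 ≥ 3 mo → qualifies.
Option B: score 728 ≥ 600; DTI 33.9% ≤ 36% → qualifies.
Option C: score 728 ≥ 720; DTI 33.9% ≤ 36%; employment 78 ≥ 12 mo; reserves 8.1 < 9 mo → does not qualify.
Qualifying: Option A, Option B. Lowest rate is 13.87% → Option A.

Option A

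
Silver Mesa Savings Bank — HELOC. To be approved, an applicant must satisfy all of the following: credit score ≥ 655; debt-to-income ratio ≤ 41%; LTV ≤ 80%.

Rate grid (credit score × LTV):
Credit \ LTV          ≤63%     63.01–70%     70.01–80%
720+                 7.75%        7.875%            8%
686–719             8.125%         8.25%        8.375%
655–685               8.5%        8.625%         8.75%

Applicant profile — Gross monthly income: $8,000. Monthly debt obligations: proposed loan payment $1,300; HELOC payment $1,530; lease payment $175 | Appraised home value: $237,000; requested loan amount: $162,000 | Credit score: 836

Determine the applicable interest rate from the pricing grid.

7.875%

Credit score 836 ≥ 655; Total monthly debts = (1,300 + 1,530 + 175) = 3,005. DTI = 3,005/8,000 = 37.6% ≤ 41%
LTV = 162,000/237,000 = 68.4% ≤ 80%
Row: 836 falls in 720+. Column: 68.4% falls in 63.01–70%. Rate = 7.875%.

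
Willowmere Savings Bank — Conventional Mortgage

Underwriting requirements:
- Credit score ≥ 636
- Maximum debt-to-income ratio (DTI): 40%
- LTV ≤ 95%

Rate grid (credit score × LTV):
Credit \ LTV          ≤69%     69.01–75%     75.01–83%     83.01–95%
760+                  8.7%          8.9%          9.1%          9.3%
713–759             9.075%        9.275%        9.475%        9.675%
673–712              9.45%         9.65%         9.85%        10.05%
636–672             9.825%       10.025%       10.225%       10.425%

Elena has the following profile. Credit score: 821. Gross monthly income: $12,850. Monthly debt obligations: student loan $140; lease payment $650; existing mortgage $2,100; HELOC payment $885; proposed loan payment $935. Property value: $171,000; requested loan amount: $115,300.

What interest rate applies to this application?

Credit score 821 ≥ 636; Total monthly debts = (140 + 650 + 2,100 + 885 + 935) = 4,710. DTI = 4,710/12,850 = 36.7% ≤ 40%
LTV = 115,300/171,000 = 67.4% ≤ 95%
Credit 821 → row 760+; LTV 67.4% → column ≤69%. Grid cell → 8.7%.

8.7%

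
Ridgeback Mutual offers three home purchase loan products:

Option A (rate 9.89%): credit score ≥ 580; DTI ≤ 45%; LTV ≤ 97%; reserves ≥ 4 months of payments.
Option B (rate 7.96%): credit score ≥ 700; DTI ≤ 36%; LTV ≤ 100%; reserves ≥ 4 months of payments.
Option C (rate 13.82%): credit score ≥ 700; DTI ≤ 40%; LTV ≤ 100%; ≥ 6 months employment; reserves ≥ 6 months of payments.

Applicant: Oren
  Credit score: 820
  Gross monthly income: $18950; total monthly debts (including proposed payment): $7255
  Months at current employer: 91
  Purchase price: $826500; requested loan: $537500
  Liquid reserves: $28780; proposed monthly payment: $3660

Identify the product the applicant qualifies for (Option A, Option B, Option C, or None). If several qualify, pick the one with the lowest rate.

Option A

DTI = 7,255/18,950 = 38.3%.
LTV = 537,500/826,500 = 65%.
Reserves = 28,780/3,660 = 7.9 months.
Option A: score 820 ≥ 580; DTI 38.3% ≤ 45%; LTV 65% ≤ 97%; reserves 7.9 ≥ 4 mo → qualifies.
Option B: score 820 ≥ 700; DTI 38.3% > 36%; LTV 65% ≤ 100%; reserves 7.9 ≥ 4 mo → does not qualify.
Option C: score 820 ≥ 700; DTI 38.3% ≤ 40%; LTV 65% ≤ 100%; employment 91 ≥ 6 mo; reserves 7.9 ≥ 6 mo → qualifies.
Qualifying: Option A, Option C. Lowest rate is 9.89% → Option A.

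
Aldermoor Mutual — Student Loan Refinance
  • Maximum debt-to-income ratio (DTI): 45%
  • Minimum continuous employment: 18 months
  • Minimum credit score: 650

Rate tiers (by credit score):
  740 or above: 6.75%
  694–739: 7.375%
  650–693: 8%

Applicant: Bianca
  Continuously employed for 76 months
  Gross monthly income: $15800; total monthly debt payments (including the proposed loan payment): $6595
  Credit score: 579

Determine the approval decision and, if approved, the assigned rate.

Credit score 579 < 650 (below minimum)
DTI: 6,595 ÷ 15,800 = 41.7%, within the 45% cap
Employment 76 ≥ 18 months
Not all requirements met → denied.

Denied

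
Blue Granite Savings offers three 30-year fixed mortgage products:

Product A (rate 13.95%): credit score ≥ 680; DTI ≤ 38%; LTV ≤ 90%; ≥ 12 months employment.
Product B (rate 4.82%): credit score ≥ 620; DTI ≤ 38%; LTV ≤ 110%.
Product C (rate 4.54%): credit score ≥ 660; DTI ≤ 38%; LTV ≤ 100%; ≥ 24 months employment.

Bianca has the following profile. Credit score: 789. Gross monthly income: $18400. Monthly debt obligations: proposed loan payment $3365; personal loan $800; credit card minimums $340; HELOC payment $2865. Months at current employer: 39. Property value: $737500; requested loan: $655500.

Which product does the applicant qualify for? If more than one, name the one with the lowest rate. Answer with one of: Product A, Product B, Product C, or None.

None

Total debts = (3,365 + 800 + 340 + 2,865) = 7,370; DTI = 7,370/18,400 = 40.1%.
LTV = 655,500/737,500 = 88.9%.
Product A: score 789 ≥ 680; DTI 40.1% > 38%; LTV 88.9% ≤ 90%; employment 39 ≥ 12 mo → does not qualify.
Product B: score 789 ≥ 620; DTI 40.1% > 38%; LTV 88.9% ≤ 110% → does not qualify.
Product C: score 789 ≥ 660; DTI 40.1% > 38%; LTV 88.9% ≤ 100%; employment 39 ≥ 24 mo → does not qualify.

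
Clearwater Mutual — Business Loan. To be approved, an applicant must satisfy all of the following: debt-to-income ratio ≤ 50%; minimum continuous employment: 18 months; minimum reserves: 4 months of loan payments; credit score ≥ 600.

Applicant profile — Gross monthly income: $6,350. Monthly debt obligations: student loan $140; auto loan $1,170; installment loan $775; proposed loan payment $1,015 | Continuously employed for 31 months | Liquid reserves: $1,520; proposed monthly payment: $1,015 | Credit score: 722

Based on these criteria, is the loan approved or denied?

Total monthly debts = (140 + 1,170 + 775 + 1,015) = 3,100. Debt-to-income = 3,100/6,350 = 48.8% — meets 50% limit
Employment 31 ≥ 18 months
Liquid reserves cover 1,520/1,015 = 1.5 months — < 4 required
Credit score 722 ≥ 600 (meets)
Fails on reserves.

Denied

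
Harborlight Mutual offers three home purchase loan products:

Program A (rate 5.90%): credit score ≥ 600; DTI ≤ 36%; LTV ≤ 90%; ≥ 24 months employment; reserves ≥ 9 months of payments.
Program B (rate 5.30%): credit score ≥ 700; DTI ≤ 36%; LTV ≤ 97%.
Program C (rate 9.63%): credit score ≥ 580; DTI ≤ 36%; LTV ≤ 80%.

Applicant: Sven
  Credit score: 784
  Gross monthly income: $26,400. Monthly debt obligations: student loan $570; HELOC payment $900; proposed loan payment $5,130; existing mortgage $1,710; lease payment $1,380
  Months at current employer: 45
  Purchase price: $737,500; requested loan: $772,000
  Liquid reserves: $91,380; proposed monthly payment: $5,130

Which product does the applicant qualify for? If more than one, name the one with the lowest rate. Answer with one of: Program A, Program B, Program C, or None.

Total debts = (570 + 900 + 5,130 + 1,710 + 1,380) = 9,690; DTI = 9,690/26,400 = 36.7%.
LTV = 772,000/737,500 = 104.7%.
Reserves = 91,380/5,130 = 17.8 months.
Program A: score 784 ≥ 600; DTI 36.7% > 36%; LTV 104.7% > 90%; employment 45 ≥ 24 mo; reserves 17.8 ≥ 9 mo → does not qualify.
Program B: score 784 ≥ 700; DTI 36.7% > 36%; LTV 104.7% > 97% → does not qualify.
Program C: score 784 ≥ 580; DTI 36.7% > 36%; LTV 104.7% > 80% → does not qualify.

None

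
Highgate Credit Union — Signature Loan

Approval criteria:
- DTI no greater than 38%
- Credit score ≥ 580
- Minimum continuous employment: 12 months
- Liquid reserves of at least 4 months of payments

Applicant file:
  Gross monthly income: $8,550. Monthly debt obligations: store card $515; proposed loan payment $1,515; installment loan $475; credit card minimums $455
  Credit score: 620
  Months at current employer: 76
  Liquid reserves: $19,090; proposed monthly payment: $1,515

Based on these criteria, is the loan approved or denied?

Total monthly debts = (515 + 1,515 + 475 + 455) = 2,960. DTI = 2,960/8,550 = 34.6% ≤ 38%
Credit score 620 ≥ 580 (meets)
Employment 76 ≥ 12 months
Reserves: 19,090 ÷ 1,515 = 12.6 months (meets 4-month minimum)
All criteria satisfied.

Approved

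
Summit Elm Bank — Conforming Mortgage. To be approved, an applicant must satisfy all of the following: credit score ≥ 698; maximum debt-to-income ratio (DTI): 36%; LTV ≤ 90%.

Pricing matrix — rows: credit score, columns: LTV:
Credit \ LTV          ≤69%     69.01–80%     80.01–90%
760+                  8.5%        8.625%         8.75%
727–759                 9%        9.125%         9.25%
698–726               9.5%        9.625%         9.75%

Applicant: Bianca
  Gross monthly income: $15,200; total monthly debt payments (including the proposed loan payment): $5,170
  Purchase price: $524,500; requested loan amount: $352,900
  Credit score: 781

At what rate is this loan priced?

Credit score 781 ≥ 698; DTI = 5,170/15,200 = 34% ≤ 36%
Loan-to-value = 352,900/524,500 = 67.3% — pass (90% max)
Row: 781 falls in 760+. Column: 67.3% falls in ≤69%. Rate = 8.5%.

8.5%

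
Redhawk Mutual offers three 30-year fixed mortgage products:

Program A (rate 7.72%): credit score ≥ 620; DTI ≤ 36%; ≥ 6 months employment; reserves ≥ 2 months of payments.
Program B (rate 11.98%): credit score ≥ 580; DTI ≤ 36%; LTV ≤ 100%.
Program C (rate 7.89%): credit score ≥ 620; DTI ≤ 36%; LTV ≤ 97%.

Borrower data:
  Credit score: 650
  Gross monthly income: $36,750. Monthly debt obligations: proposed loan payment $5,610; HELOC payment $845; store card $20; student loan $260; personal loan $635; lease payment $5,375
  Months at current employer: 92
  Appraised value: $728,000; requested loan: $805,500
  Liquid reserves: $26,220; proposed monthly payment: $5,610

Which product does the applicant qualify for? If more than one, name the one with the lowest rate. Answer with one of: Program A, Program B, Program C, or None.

Total debts = (5,610 + 845 + 20 + 260 + 635 + 5,375) = 12,745; DTI = 12,745/36,750 = 34.7%.
LTV = 805,500/728,000 = 110.6%.
Reserves = 26,220/5,610 = 4.7 months.
Program A: score 650 ≥ 620; DTI 34.7% ≤ 36%; employment 92 ≥ 6 mo; reserves 4.7 ≥ 2 mo → qualifies.
Program B: score 650 ≥ 580; DTI 34.7% ≤ 36%; LTV 110.6% > 100% → does not qualify.
Program C: score 650 ≥ 620; DTI 34.7% ≤ 36%; LTV 110.6% > 97% → does not qualify.

Program A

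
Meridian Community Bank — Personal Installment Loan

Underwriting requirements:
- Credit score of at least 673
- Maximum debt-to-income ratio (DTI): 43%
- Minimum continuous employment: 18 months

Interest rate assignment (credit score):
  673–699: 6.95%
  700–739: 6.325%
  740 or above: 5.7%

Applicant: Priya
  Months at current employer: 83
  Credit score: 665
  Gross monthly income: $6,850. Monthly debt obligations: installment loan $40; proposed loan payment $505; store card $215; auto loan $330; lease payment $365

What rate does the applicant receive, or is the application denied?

Denied

Credit score 665 < 673 (below minimum)
Total monthly debts = (40 + 505 + 215 + 330 + 365) = 1,455. Debt-to-income = 1,455/6,850 = 21.2% — meets 43% limit
Employment 83 ≥ 18 months
Not all requirements met → denied.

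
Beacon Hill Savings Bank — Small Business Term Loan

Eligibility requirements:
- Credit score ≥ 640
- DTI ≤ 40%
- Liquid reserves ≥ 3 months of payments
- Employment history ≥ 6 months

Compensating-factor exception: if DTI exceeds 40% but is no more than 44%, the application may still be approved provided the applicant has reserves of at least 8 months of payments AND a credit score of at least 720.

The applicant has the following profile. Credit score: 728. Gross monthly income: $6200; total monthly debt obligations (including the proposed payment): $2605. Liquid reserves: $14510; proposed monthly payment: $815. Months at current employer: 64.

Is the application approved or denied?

Approved

Credit score 728 ≥ 640 (meets base)
DTI: 2,605 ÷ 6,200 = 42%, over the 40% base limit.
Reserves = 14,510/815 = 17.8 months ≥ 3
Employment 64 ≥ 6 months
42% falls in the override range (40%–44%), so the compensating-factor test applies.
Reserves 17.8 ≥ 8 months; credit score 728 ≥ 720.
Both override conditions satisfied; DTI exception granted.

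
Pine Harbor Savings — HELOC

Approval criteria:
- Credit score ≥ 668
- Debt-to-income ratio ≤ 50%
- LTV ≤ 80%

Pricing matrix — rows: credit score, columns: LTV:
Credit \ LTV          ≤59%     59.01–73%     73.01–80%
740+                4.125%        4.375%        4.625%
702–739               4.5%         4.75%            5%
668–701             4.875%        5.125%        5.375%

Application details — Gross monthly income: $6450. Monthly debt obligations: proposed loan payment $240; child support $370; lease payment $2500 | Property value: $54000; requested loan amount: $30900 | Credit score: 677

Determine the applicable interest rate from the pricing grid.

4.875%

Credit score 677 ≥ 668; Total monthly debts = (240 + 370 + 2,500) = 3,110. DTI = 3,110/6,450 = 48.2% ≤ 50%
LTV: 30,900 ÷ 54,000 = 57.2%, within 80% cap
Score 677 is in the 668–701 band; LTV 57.2% is in the ≤59% band → 4.875%.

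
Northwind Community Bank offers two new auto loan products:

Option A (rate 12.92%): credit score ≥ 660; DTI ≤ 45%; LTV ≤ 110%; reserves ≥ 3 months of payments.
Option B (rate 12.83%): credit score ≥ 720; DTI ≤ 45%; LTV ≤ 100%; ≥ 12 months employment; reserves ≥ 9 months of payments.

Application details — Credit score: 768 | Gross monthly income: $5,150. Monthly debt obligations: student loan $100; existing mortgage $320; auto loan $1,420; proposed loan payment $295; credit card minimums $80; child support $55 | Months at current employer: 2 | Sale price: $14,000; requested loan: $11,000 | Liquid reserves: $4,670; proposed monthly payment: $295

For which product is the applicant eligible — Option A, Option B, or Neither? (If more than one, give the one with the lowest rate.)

Total debts = (100 + 320 + 1,420 + 295 + 80 + 55) = 2,270; DTI = 2,270/5,150 = 44.1%.
LTV = 11,000/14,000 = 78.6%.
Reserves = 4,670/295 = 15.8 months.
Option A: score 768 ≥ 660; DTI 44.1% ≤ 45%; LTV 78.6% ≤ 110%; reserves 15.8 ≥ 3 mo → qualifies.
Option B: score 768 ≥ 720; DTI 44.1% ≤ 45%; LTV 78.6% ≤ 100%; employment 2 < 12 mo; reserves 15.8 ≥ 9 mo → does not qualify.

Option A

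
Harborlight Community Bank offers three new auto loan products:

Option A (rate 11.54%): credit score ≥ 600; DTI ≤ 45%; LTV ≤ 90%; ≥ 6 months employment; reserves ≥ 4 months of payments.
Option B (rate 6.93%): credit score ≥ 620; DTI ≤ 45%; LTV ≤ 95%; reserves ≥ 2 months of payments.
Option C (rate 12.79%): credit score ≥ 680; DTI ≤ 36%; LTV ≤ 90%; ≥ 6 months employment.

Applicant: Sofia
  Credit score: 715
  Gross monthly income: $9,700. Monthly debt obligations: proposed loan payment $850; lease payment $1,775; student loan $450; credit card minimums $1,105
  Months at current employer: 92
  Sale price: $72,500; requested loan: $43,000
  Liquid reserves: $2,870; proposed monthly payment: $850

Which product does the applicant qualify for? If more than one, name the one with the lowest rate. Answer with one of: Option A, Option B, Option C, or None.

Option B

Total debts = (850 + 1,775 + 450 + 1,105) = 4,180; DTI = 4,180/9,700 = 43.1%.
LTV = 43,000/72,500 = 59.3%.
Reserves = 2,870/850 = 3.4 months.
Option A: score 715 ≥ 600; DTI 43.1% ≤ 45%; LTV 59.3% ≤ 90%; employment 92 ≥ 6 mo; reserves 3.4 < 4 mo → does not qualify.
Option B: score 715 ≥ 620; DTI 43.1% ≤ 45%; LTV 59.3% ≤ 95%; reserves 3.4 ≥ 2 mo → qualifies.
Option C: score 715 ≥ 680; DTI 43.1% > 36%; LTV 59.3% ≤ 90%; employment 92 ≥ 6 mo → does not qualify.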